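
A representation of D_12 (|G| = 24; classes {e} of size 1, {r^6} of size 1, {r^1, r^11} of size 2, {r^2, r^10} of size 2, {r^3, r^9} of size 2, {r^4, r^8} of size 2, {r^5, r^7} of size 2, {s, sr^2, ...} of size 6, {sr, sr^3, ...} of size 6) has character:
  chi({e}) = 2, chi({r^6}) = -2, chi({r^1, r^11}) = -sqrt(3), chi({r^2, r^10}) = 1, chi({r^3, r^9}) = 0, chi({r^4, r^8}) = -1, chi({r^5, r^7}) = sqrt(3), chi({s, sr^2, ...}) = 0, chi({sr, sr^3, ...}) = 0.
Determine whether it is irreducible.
Irreducible: <chi, chi> = 1.

Explanation: <chi, chi> = (1/|G|) sum_C |C| * |chi(C)|^2 = (1/24)[1*|2|^2 + 1*|-2|^2 + 2*|-sqrt(3)|^2 + 2*|1|^2 + 2*|0|^2 + 2*|-1|^2 + 2*|sqrt(3)|^2 + 6*|0|^2 + 6*|0|^2]
  = (1/24)[(4) + (4) + (6) + (2) + (0) + (2) + (6) + (0) + (0)] = 24/24 = 1.
A character is irreducible iff <chi, chi> = 1, so this representation is irreducible.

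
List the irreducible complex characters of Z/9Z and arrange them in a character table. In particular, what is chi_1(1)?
Character table of Z/9Z (irreps indexed chi_0,...,chi_8 with chi_k(m) = zeta_9^(k*m), zeta_9 = exp(2*pi*i/9)):
  irrep \ class  {0} (size 1)  {1} (size 1)    {2} (size 1)    {3} (size 1)    {4} (size 1)    {5} (size 1)    {6} (size 1)    {7} (size 1)    {8} (size 1)  
  chi_0          1             1               1               1               1               1               1               1               1             
  chi_1          1             exp(2*I*pi/9)   exp(4*I*pi/9)   exp(2*I*pi/3)   exp(8*I*pi/9)   exp(-8*I*pi/9)  exp(-2*I*pi/3)  exp(-4*I*pi/9)  exp(-2*I*pi/9)
  chi_2          1             exp(4*I*pi/9)   exp(8*I*pi/9)   exp(-2*I*pi/3)  exp(-2*I*pi/9)  exp(2*I*pi/9)   exp(2*I*pi/3)   exp(-8*I*pi/9)  exp(-4*I*pi/9)
  chi_3          1             exp(2*I*pi/3)   exp(-2*I*pi/3)  1               exp(2*I*pi/3)   exp(-2*I*pi/3)  1               exp(2*I*pi/3)   exp(-2*I*pi/3)
  chi_4          1             exp(8*I*pi/9)   exp(-2*I*pi/9)  exp(2*I*pi/3)   exp(-4*I*pi/9)  exp(4*I*pi/9)   exp(-2*I*pi/3)  exp(2*I*pi/9)   exp(-8*I*pi/9)
  chi_5          1             exp(-8*I*pi/9)  exp(2*I*pi/9)   exp(-2*I*pi/3)  exp(4*I*pi/9)   exp(-4*I*pi/9)  exp(2*I*pi/3)   exp(-2*I*pi/9)  exp(8*I*pi/9) 
  chi_6          1             exp(-2*I*pi/3)  exp(2*I*pi/3)   1               exp(-2*I*pi/3)  exp(2*I*pi/3)   1               exp(-2*I*pi/3)  exp(2*I*pi/3) 
  chi_7          1             exp(-4*I*pi/9)  exp(-8*I*pi/9)  exp(2*I*pi/3)   exp(2*I*pi/9)   exp(-2*I*pi/9)  exp(-2*I*pi/3)  exp(8*I*pi/9)   exp(4*I*pi/9) 
  chi_8          1             exp(-2*I*pi/9)  exp(-4*I*pi/9)  exp(-2*I*pi/3)  exp(-8*I*pi/9)  exp(8*I*pi/9)   exp(2*I*pi/3)   exp(4*I*pi/9)   exp(2*I*pi/9) 

Spot check: chi_1(1) = zeta_9^(1*1) = zeta_9^1 = exp(2*I*pi/9).

Argument: Z/9Z is abelian, so all 9 irreducible complex representations are 1-dimensional. They are given by chi_k(m) = zeta_9^(k*m) for k = 0,...,8. Row orthogonality: sum_m chi_k(m) conj(chi_l(m)) = 9 * [k = l].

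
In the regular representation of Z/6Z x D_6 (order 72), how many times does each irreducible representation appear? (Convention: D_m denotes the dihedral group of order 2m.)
Each irreducible V_i of dimension d_i appears with multiplicity d_i, i.e. rho_reg = (direct sum over all irreducibles V_i) d_i V_i. The irreducible dimensions for Z/6Z x D_6 are 1, 1, 1, 1, 1, 1, 1, 1, 1, 1, 1, 1, 1, 1, 1, 1, 1, 1, 1, 1, 1, 1, 1, 1, 2, 2, 2, 2, 2, 2, 2, 2, 2, 2, 2, 2: 24 irreducibles of dimension 1, each with multiplicity 1; 12 irreducibles of dimension 2, each with multiplicity 2. Total dimension 24*1*1 + 12*2*2 = 72 = |G|.

Working: General theorem: in the regular representation of a finite group G, each irreducible appears with multiplicity equal to its dimension. Check: dim(rho_reg) = sum d_i^2 = 1 + 1 + 1 + 1 + 1 + 1 + 1 + 1 + 1 + 1 + 1 + 1 + 1 + 1 + 1 + 1 + 1 + 1 + 1 + 1 + 1 + 1 + 1 + 1 + 4 + 4 + 4 + 4 + 4 + 4 + 4 + 4 + 4 + 4 + 4 + 4 = 72 = |G|.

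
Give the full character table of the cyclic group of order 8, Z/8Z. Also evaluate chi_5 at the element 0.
Character table of Z/8Z (irreps indexed chi_0,...,chi_7 with chi_k(m) = zeta_8^(k*m), zeta_8 = exp(2*pi*i/8)):
  irrep \ class  {0} (size 1)  {1} (size 1)    {2} (size 1)  {3} (size 1)    {4} (size 1)  {5} (size 1)    {6} (size 1)  {7} (size 1)  
  chi_0          1             1               1             1               1             1               1             1             
  chi_1          1             exp(I*pi/4)     I             exp(3*I*pi/4)   -1            exp(-3*I*pi/4)  -I            exp(-I*pi/4)  
  chi_2          1             I               -1            -I              1             I               -1            -I            
  chi_3          1             exp(3*I*pi/4)   -I            exp(I*pi/4)     -1            exp(-I*pi/4)    I             exp(-3*I*pi/4)
  chi_4          1             -1              1             -1              1             -1              1             -1            
  chi_5          1             exp(-3*I*pi/4)  I             exp(-I*pi/4)    -1            exp(I*pi/4)     -I            exp(3*I*pi/4) 
  chi_6          1             -I              -1            I               1             -I              -1            I             
  chi_7          1             exp(-I*pi/4)    -I            exp(-3*I*pi/4)  -1            exp(3*I*pi/4)   I             exp(I*pi/4)   

Spot check: chi_5(0) = zeta_8^(5*0) = zeta_8^0 = 1.

Justification: Z/8Z is abelian, so all 8 irreducible complex representations are 1-dimensional. They are given by chi_k(m) = zeta_8^(k*m) for k = 0,...,7. Row orthogonality: sum_m chi_k(m) conj(chi_l(m)) = 8 * [k = l].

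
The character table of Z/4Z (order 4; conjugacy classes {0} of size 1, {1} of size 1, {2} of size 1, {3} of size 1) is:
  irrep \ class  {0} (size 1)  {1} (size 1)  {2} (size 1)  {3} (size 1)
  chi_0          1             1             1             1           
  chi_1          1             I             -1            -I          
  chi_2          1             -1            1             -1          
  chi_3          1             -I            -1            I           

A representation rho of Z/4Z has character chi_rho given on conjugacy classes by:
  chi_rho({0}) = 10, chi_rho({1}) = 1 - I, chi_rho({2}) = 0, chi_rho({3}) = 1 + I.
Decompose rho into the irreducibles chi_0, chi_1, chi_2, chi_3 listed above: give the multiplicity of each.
Multiplicities: chi_0: 3, chi_1: 2, chi_2: 2, chi_3: 3.

Why: Use <chi_rho, chi> = (1/|G|) sum_C |C| * chi_rho(C) * conj(chi(C)) with |G| = 4 for each irreducible chi in the table:
  <chi_rho, chi_0> = (1/4)[1*(10)*conj(1) + 1*(1 - I)*conj(1) + 1*(0)*conj(1) + 1*(1 + I)*conj(1)]
      = (1/4)[(10) + (1 - I) + (0) + (1 + I)] = 12/4 = 3
  <chi_rho, chi_1> = (1/4)[1*(10)*conj(1) + 1*(1 - I)*conj(I) + 1*(0)*conj(-1) + 1*(1 + I)*conj(-I)]
      = (1/4)[(10) + (-1 - I) + (0) + (-1 + I)] = 8/4 = 2
  <chi_rho, chi_2> = (1/4)[1*(10)*conj(1) + 1*(1 - I)*conj(-1) + 1*(0)*conj(1) + 1*(1 + I)*conj(-1)]
      = (1/4)[(10) + (-1 + I) + (0) + (-1 - I)] = 8/4 = 2
  <chi_rho, chi_3> = (1/4)[1*(10)*conj(1) + 1*(1 - I)*conj(-I) + 1*(0)*conj(-1) + 1*(1 + I)*conj(I)]
      = (1/4)[(10) + (1 + I) + (0) + (1 - I)] = 12/4 = 3
(Exp terms are combined using exp(i*s)*conj(exp(i*t)) = exp(i*(s-t)), and sums of them are collapsed using the identity that for every m > 1 the m distinct m-th roots of unity sum to 0, e.g. 1 + exp(2*I*pi/3) + exp(-2*I*pi/3) = 0.)
Dimension check: dim(rho) = sum (mult * dim) = 3*1 + 2*1 + 2*1 + 3*1 = 10 = chi_rho(e) = 10.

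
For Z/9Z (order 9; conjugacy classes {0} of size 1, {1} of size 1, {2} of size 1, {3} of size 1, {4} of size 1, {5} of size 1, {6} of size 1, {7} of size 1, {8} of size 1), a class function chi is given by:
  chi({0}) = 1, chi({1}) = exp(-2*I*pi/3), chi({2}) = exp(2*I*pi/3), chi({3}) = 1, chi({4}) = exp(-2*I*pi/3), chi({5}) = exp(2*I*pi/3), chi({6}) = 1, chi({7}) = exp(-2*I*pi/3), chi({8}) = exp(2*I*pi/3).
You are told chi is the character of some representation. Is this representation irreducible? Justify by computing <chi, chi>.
Irreducible: <chi, chi> = 1.

Proof sketch: <chi, chi> = (1/|G|) sum_C |C| * |chi(C)|^2 = (1/9)[1*|1|^2 + 1*|exp(-2*I*pi/3)|^2 + 1*|exp(2*I*pi/3)|^2 + 1*|1|^2 + 1*|exp(-2*I*pi/3)|^2 + 1*|exp(2*I*pi/3)|^2 + 1*|1|^2 + 1*|exp(-2*I*pi/3)|^2 + 1*|exp(2*I*pi/3)|^2]
  = (1/9)[(1) + (1) + (1) + (1) + (1) + (1) + (1) + (1) + (1)] = 9/9 = 1.
(Exp terms are combined using exp(i*s)*conj(exp(i*t)) = exp(i*(s-t)), and sums of them are collapsed using the identity that for every m > 1 the m distinct m-th roots of unity sum to 0, e.g. 1 + exp(2*I*pi/3) + exp(-2*I*pi/3) = 0.)
A character is irreducible iff <chi, chi> = 1, so this representation is irreducible.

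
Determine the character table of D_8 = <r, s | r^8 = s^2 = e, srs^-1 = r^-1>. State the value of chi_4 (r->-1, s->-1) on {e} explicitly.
Conjugacy classes: {e} of size 1, {r^4} of size 1, {r^1, r^7} of size 2, {r^2, r^6} of size 2, {r^3, r^5} of size 2, {s, sr^2, ...} of size 4, {sr, sr^3, ...} of size 4.
Character table:
  irrep \ class              {e} (size 1)  {r^4} (size 1)  {r^1, r^7} (size 2)  {r^2, r^6} (size 2)  {r^3, r^5} (size 2)  {s, sr^2, ...} (size 4)  {sr, sr^3, ...} (size 4)
  chi_1 (triv)               1             1               1                    1                    1                    1                        1                       
  chi_2 (sign: r->1, s->-1)  1             1               1                    1                    1                    -1                       -1                      
  chi_3 (r->-1, s->1)        1             1               -1                   1                    -1                   1                        -1                      
  chi_4 (r->-1, s->-1)       1             1               -1                   1                    -1                   -1                       1                       
  chi_5 (2d, j=1)            2             -2              sqrt(2)              0                    -sqrt(2)             0                        0                       
  chi_6 (2d, j=2)            2             2               0                    -2                   0                    0                        0                       
  chi_7 (2d, j=3)            2             -2              -sqrt(2)             0                    sqrt(2)              0                        0                       

Spot check: chi_4 (r->-1, s->-1) on {e} = 1.

Justification: D_8 has order 2*8 = 16 with 7 conjugacy classes, hence 7 irreducibles. Sum of squared dims 1 + 1 + 1 + 1 + 4 + 4 + 4 = 16 = |G|. Linear characters come from the abelianisation; the 2-dimensional irreps have character r^k -> 2*cos(2*pi*j*k/8), reflections -> 0.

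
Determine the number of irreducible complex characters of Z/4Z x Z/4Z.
16

Why: The number of irreducible complex representations of a finite group equals its number of conjugacy classes. Z/4Z x Z/4Z is abelian of order 16, so every element is its own conjugacy class: 16 classes, so Z/4Z x Z/4Z (order 16) has exactly 16 irreducible complex representations.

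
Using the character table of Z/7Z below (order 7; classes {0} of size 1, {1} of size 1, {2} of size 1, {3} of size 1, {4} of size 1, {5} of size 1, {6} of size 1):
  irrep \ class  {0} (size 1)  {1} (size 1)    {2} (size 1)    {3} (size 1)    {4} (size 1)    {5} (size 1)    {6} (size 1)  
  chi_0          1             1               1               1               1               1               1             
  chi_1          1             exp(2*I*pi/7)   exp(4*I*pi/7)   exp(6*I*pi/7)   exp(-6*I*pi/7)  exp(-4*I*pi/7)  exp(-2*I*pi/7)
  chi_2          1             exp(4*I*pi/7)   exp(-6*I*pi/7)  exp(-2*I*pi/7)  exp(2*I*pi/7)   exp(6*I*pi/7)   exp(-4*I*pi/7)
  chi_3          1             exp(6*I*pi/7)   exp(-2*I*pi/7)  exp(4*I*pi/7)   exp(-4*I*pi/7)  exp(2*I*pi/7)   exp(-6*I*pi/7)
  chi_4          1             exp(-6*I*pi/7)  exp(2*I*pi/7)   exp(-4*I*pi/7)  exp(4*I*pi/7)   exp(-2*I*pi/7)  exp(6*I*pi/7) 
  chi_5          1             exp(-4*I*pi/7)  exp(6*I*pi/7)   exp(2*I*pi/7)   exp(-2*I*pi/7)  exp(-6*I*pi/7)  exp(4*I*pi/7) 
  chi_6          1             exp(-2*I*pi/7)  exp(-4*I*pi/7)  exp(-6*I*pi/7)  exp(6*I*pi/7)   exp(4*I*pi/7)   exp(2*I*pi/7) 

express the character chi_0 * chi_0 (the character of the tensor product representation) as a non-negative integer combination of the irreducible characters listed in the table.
chi_0 tensor chi_0 = chi_0 (all other irreducibles have multiplicity 0).

Derivation: The character of a tensor product is the pointwise product (chi_0 * chi_0)(C) = chi_0(C) * chi_0(C):
  {0}: (1)*(1), {1}: (1)*(1), {2}: (1)*(1), {3}: (1)*(1), {4}: (1)*(1), {5}: (1)*(1), {6}: (1)*(1)
so (chi_0 * chi_0) takes values
  {0} -> 1, {1} -> 1, {2} -> 1, {3} -> 1, {4} -> 1, {5} -> 1, {6} -> 1.
Now take the inner product of this character with each irreducible chi from the table, <chi_0*chi_0, chi> = (1/7) sum_C |C| (chi_0*chi_0)(C) conj(chi(C)):
  <chi_0*chi_0, chi_0> = (1/7)[1*(1)*conj(1) + 1*(1)*conj(1) + 1*(1)*conj(1) + 1*(1)*conj(1) + 1*(1)*conj(1) + 1*(1)*conj(1) + 1*(1)*conj(1)]
      = (1/7)[(1) + (1) + (1) + (1) + (1) + (1) + (1)] = 7/7 = 1
  <chi_0*chi_0, chi_1> = (1/7)[1*(1)*conj(1) + 1*(1)*conj(exp(2*I*pi/7)) + 1*(1)*conj(exp(4*I*pi/7)) + 1*(1)*conj(exp(6*I*pi/7)) + 1*(1)*conj(exp(-6*I*pi/7)) + 1*(1)*conj(exp(-4*I*pi/7)) + 1*(1)*conj(exp(-2*I*pi/7))]
      = (1/7)[(1) + (exp(-2*I*pi/7)) + (exp(-4*I*pi/7)) + (exp(-6*I*pi/7)) + (exp(6*I*pi/7)) + (exp(4*I*pi/7)) + (exp(2*I*pi/7))] = 0/7 = 0
  <chi_0*chi_0, chi_2> = (1/7)[1*(1)*conj(1) + 1*(1)*conj(exp(4*I*pi/7)) + 1*(1)*conj(exp(-6*I*pi/7)) + 1*(1)*conj(exp(-2*I*pi/7)) + 1*(1)*conj(exp(2*I*pi/7)) + 1*(1)*conj(exp(6*I*pi/7)) + 1*(1)*conj(exp(-4*I*pi/7))]
      = (1/7)[(1) + (exp(-4*I*pi/7)) + (exp(6*I*pi/7)) + (exp(2*I*pi/7)) + (exp(-2*I*pi/7)) + (exp(-6*I*pi/7)) + (exp(4*I*pi/7))] = 0/7 = 0
  <chi_0*chi_0, chi_3> = (1/7)[1*(1)*conj(1) + 1*(1)*conj(exp(6*I*pi/7)) + 1*(1)*conj(exp(-2*I*pi/7)) + 1*(1)*conj(exp(4*I*pi/7)) + 1*(1)*conj(exp(-4*I*pi/7)) + 1*(1)*conj(exp(2*I*pi/7)) + 1*(1)*conj(exp(-6*I*pi/7))]
      = (1/7)[(1) + (exp(-6*I*pi/7)) + (exp(2*I*pi/7)) + (exp(-4*I*pi/7)) + (exp(4*I*pi/7)) + (exp(-2*I*pi/7)) + (exp(6*I*pi/7))] = 0/7 = 0
  <chi_0*chi_0, chi_4> = (1/7)[1*(1)*conj(1) + 1*(1)*conj(exp(-6*I*pi/7)) + 1*(1)*conj(exp(2*I*pi/7)) + 1*(1)*conj(exp(-4*I*pi/7)) + 1*(1)*conj(exp(4*I*pi/7)) + 1*(1)*conj(exp(-2*I*pi/7)) + 1*(1)*conj(exp(6*I*pi/7))]
      = (1/7)[(1) + (exp(6*I*pi/7)) + (exp(-2*I*pi/7)) + (exp(4*I*pi/7)) + (exp(-4*I*pi/7)) + (exp(2*I*pi/7)) + (exp(-6*I*pi/7))] = 0/7 = 0
  <chi_0*chi_0, chi_5> = (1/7)[1*(1)*conj(1) + 1*(1)*conj(exp(-4*I*pi/7)) + 1*(1)*conj(exp(6*I*pi/7)) + 1*(1)*conj(exp(2*I*pi/7)) + 1*(1)*conj(exp(-2*I*pi/7)) + 1*(1)*conj(exp(-6*I*pi/7)) + 1*(1)*conj(exp(4*I*pi/7))]
      = (1/7)[(1) + (exp(4*I*pi/7)) + (exp(-6*I*pi/7)) + (exp(-2*I*pi/7)) + (exp(2*I*pi/7)) + (exp(6*I*pi/7)) + (exp(-4*I*pi/7))] = 0/7 = 0
  <chi_0*chi_0, chi_6> = (1/7)[1*(1)*conj(1) + 1*(1)*conj(exp(-2*I*pi/7)) + 1*(1)*conj(exp(-4*I*pi/7)) + 1*(1)*conj(exp(-6*I*pi/7)) + 1*(1)*conj(exp(6*I*pi/7)) + 1*(1)*conj(exp(4*I*pi/7)) + 1*(1)*conj(exp(2*I*pi/7))]
      = (1/7)[(1) + (exp(2*I*pi/7)) + (exp(4*I*pi/7)) + (exp(6*I*pi/7)) + (exp(-6*I*pi/7)) + (exp(-4*I*pi/7)) + (exp(-2*I*pi/7))] = 0/7 = 0
(Exp terms are combined using exp(i*s)*conj(exp(i*t)) = exp(i*(s-t)), and sums of them are collapsed using the identity that for every m > 1 the m distinct m-th roots of unity sum to 0, e.g. 1 + exp(2*I*pi/3) + exp(-2*I*pi/3) = 0.)
Hence the multiplicities are chi_0: 1. Dimension check: dim(chi_0)*dim(chi_0) = 1*1 = 1 and sum (mult * dim) = 1*1 = 1.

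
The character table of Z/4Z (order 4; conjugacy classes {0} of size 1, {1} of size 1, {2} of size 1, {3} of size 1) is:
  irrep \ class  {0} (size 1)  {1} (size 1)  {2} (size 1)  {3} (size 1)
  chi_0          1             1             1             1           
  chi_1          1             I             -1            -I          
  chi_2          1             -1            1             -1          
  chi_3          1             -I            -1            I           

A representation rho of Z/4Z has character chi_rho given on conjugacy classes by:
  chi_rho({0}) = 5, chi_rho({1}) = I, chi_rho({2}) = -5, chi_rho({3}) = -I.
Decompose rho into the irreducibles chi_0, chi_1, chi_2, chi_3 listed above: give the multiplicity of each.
Multiplicities: chi_0: 0, chi_1: 3, chi_2: 0, chi_3: 2.

Working: Use <chi_rho, chi> = (1/|G|) sum_C |C| * chi_rho(C) * conj(chi(C)) with |G| = 4 for each irreducible chi in the table:
  <chi_rho, chi_0> = (1/4)[1*(5)*conj(1) + 1*(I)*conj(1) + 1*(-5)*conj(1) + 1*(-I)*conj(1)]
      = (1/4)[(5) + (I) + (-5) + (-I)] = 0/4 = 0
  <chi_rho, chi_1> = (1/4)[1*(5)*conj(1) + 1*(I)*conj(I) + 1*(-5)*conj(-1) + 1*(-I)*conj(-I)]
      = (1/4)[(5) + (1) + (5) + (1)] = 12/4 = 3
  <chi_rho, chi_2> = (1/4)[1*(5)*conj(1) + 1*(I)*conj(-1) + 1*(-5)*conj(1) + 1*(-I)*conj(-1)]
      = (1/4)[(5) + (-I) + (-5) + (I)] = 0/4 = 0
  <chi_rho, chi_3> = (1/4)[1*(5)*conj(1) + 1*(I)*conj(-I) + 1*(-5)*conj(-1) + 1*(-I)*conj(I)]
      = (1/4)[(5) + (-1) + (5) + (-1)] = 8/4 = 2
(Exp terms are combined using exp(i*s)*conj(exp(i*t)) = exp(i*(s-t)), and sums of them are collapsed using the identity that for every m > 1 the m distinct m-th roots of unity sum to 0, e.g. 1 + exp(2*I*pi/3) + exp(-2*I*pi/3) = 0.)
Dimension check: dim(rho) = sum (mult * dim) = 0*1 + 3*1 + 0*1 + 2*1 = 5 = chi_rho(e) = 5.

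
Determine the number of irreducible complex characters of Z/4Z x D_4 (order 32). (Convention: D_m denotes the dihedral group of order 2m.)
20

Justification: The number of irreducible complex representations of a finite group equals its number of conjugacy classes. For a direct product, #classes(G x H) = #classes(G) * #classes(H). Z/4Z has 4 classes (abelian), D_4 has 5 classes, so 4 * 5 = 20, so Z/4Z x D_4 (order 32) has exactly 20 irreducible complex representations.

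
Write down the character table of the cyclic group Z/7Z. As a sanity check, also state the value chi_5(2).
Character table of Z/7Z (irreps indexed chi_0,...,chi_6 with chi_k(m) = zeta_7^(k*m), zeta_7 = exp(2*pi*i/7)):
  irrep \ class  {0} (size 1)  {1} (size 1)    {2} (size 1)    {3} (size 1)    {4} (size 1)    {5} (size 1)    {6} (size 1)  
  chi_0          1             1               1               1               1               1               1             
  chi_1          1             exp(2*I*pi/7)   exp(4*I*pi/7)   exp(6*I*pi/7)   exp(-6*I*pi/7)  exp(-4*I*pi/7)  exp(-2*I*pi/7)
  chi_2          1             exp(4*I*pi/7)   exp(-6*I*pi/7)  exp(-2*I*pi/7)  exp(2*I*pi/7)   exp(6*I*pi/7)   exp(-4*I*pi/7)
  chi_3          1             exp(6*I*pi/7)   exp(-2*I*pi/7)  exp(4*I*pi/7)   exp(-4*I*pi/7)  exp(2*I*pi/7)   exp(-6*I*pi/7)
  chi_4          1             exp(-6*I*pi/7)  exp(2*I*pi/7)   exp(-4*I*pi/7)  exp(4*I*pi/7)   exp(-2*I*pi/7)  exp(6*I*pi/7) 
  chi_5          1             exp(-4*I*pi/7)  exp(6*I*pi/7)   exp(2*I*pi/7)   exp(-2*I*pi/7)  exp(-6*I*pi/7)  exp(4*I*pi/7) 
  chi_6          1             exp(-2*I*pi/7)  exp(-4*I*pi/7)  exp(-6*I*pi/7)  exp(6*I*pi/7)   exp(4*I*pi/7)   exp(2*I*pi/7) 

Spot check: chi_5(2) = zeta_7^(5*2) = zeta_7^10 = exp(6*I*pi/7).

Solution. Z/7Z is abelian, so all 7 irreducible complex representations are 1-dimensional. They are given by chi_k(m) = zeta_7^(k*m) for k = 0,...,6. Row orthogonality: sum_m chi_k(m) conj(chi_l(m)) = 7 * [k = l].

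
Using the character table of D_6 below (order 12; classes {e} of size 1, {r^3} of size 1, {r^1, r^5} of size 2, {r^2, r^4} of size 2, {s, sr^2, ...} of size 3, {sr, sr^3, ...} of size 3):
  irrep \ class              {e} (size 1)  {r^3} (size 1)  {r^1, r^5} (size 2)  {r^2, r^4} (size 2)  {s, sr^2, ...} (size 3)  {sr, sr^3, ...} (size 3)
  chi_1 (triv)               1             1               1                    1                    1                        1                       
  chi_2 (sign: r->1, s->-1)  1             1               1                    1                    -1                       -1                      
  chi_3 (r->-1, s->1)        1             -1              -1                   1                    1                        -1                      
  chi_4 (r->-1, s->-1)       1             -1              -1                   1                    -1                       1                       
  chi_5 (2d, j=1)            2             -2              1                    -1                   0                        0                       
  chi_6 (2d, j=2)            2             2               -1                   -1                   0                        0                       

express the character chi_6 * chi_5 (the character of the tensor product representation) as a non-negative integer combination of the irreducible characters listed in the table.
chi_6 tensor chi_5 = chi_3 + chi_4 + chi_5 (all other irreducibles have multiplicity 0).

Why: The character of a tensor product is the pointwise product (chi_6 * chi_5)(C) = chi_6(C) * chi_5(C):
  {e}: (2)*(2), {r^3}: (2)*(-2), {r^1, r^5}: (-1)*(1), {r^2, r^4}: (-1)*(-1), {s, sr^2, ...}: (0)*(0), {sr, sr^3, ...}: (0)*(0)
so (chi_6 * chi_5) takes values
  {e} -> 4, {r^3} -> -4, {r^1, r^5} -> -1, {r^2, r^4} -> 1, {s, sr^2, ...} -> 0, {sr, sr^3, ...} -> 0.
Now take the inner product of this character with each irreducible chi from the table, <chi_6*chi_5, chi> = (1/12) sum_C |C| (chi_6*chi_5)(C) conj(chi(C)):
  <chi_6*chi_5, chi_1> = (1/12)[1*(4)*conj(1) + 1*(-4)*conj(1) + 2*(-1)*conj(1) + 2*(1)*conj(1) + 3*(0)*conj(1) + 3*(0)*conj(1)]
      = (1/12)[(4) + (-4) + (-2) + (2) + (0) + (0)] = 0/12 = 0
  <chi_6*chi_5, chi_2> = (1/12)[1*(4)*conj(1) + 1*(-4)*conj(1) + 2*(-1)*conj(1) + 2*(1)*conj(1) + 3*(0)*conj(-1) + 3*(0)*conj(-1)]
      = (1/12)[(4) + (-4) + (-2) + (2) + (0) + (0)] = 0/12 = 0
  <chi_6*chi_5, chi_3> = (1/12)[1*(4)*conj(1) + 1*(-4)*conj(-1) + 2*(-1)*conj(-1) + 2*(1)*conj(1) + 3*(0)*conj(1) + 3*(0)*conj(-1)]
      = (1/12)[(4) + (4) + (2) + (2) + (0) + (0)] = 12/12 = 1
  <chi_6*chi_5, chi_4> = (1/12)[1*(4)*conj(1) + 1*(-4)*conj(-1) + 2*(-1)*conj(-1) + 2*(1)*conj(1) + 3*(0)*conj(-1) + 3*(0)*conj(1)]
      = (1/12)[(4) + (4) + (2) + (2) + (0) + (0)] = 12/12 = 1
  <chi_6*chi_5, chi_5> = (1/12)[1*(4)*conj(2) + 1*(-4)*conj(-2) + 2*(-1)*conj(1) + 2*(1)*conj(-1) + 3*(0)*conj(0) + 3*(0)*conj(0)]
      = (1/12)[(8) + (8) + (-2) + (-2) + (0) + (0)] = 12/12 = 1
  <chi_6*chi_5, chi_6> = (1/12)[1*(4)*conj(2) + 1*(-4)*conj(2) + 2*(-1)*conj(-1) + 2*(1)*conj(-1) + 3*(0)*conj(0) + 3*(0)*conj(0)]
      = (1/12)[(8) + (-8) + (2) + (-2) + (0) + (0)] = 0/12 = 0
Hence the multiplicities are chi_3: 1, chi_4: 1, chi_5: 1. Dimension check: dim(chi_6)*dim(chi_5) = 2*2 = 4 and sum (mult * dim) = 1*1 + 1*1 + 1*2 = 4.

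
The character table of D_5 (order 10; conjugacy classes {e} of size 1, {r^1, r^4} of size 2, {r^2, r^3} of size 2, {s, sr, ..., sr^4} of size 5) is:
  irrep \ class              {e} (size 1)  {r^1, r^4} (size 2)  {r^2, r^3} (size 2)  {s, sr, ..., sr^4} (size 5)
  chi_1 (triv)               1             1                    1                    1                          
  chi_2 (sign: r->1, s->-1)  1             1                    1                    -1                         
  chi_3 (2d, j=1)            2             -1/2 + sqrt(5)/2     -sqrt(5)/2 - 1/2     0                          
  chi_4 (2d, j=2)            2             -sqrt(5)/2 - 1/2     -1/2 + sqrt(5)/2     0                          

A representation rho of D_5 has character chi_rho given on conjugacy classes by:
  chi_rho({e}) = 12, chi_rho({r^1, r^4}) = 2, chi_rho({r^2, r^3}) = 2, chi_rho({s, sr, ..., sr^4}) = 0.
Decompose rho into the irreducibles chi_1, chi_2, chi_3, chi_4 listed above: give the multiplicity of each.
Multiplicities: chi_1: 2, chi_2: 2, chi_3: 2, chi_4: 2.

Argument: Use <chi_rho, chi> = (1/|G|) sum_C |C| * chi_rho(C) * conj(chi(C)) with |G| = 10 for each irreducible chi in the table:
  <chi_rho, chi_1> = (1/10)[1*(12)*conj(1) + 2*(2)*conj(1) + 2*(2)*conj(1) + 5*(0)*conj(1)]
      = (1/10)[(12) + (4) + (4) + (0)] = 20/10 = 2
  <chi_rho, chi_2> = (1/10)[1*(12)*conj(1) + 2*(2)*conj(1) + 2*(2)*conj(1) + 5*(0)*conj(-1)]
      = (1/10)[(12) + (4) + (4) + (0)] = 20/10 = 2
  <chi_rho, chi_3> = (1/10)[1*(12)*conj(2) + 2*(2)*conj(-1/2 + sqrt(5)/2) + 2*(2)*conj(-sqrt(5)/2 - 1/2) + 5*(0)*conj(0)]
      = (1/10)[(24) + (-2 + 2*sqrt(5)) + (-2*sqrt(5) - 2) + (0)] = 20/10 = 2
  <chi_rho, chi_4> = (1/10)[1*(12)*conj(2) + 2*(2)*conj(-sqrt(5)/2 - 1/2) + 2*(2)*conj(-1/2 + sqrt(5)/2) + 5*(0)*conj(0)]
      = (1/10)[(24) + (-2*sqrt(5) - 2) + (-2 + 2*sqrt(5)) + (0)] = 20/10 = 2
Dimension check: dim(rho) = sum (mult * dim) = 2*1 + 2*1 + 2*2 + 2*2 = 12 = chi_rho(e) = 12.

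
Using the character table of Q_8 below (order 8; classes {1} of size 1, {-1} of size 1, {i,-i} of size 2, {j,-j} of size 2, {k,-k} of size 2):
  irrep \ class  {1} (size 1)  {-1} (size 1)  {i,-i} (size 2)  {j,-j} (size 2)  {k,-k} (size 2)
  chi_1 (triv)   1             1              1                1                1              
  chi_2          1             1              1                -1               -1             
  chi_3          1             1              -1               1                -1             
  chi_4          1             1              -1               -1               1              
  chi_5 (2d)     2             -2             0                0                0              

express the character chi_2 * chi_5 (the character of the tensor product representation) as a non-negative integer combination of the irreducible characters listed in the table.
chi_2 tensor chi_5 = chi_5 (all other irreducibles have multiplicity 0).

Explanation: The character of a tensor product is the pointwise product (chi_2 * chi_5)(C) = chi_2(C) * chi_5(C):
  {1}: (1)*(2), {-1}: (1)*(-2), {i,-i}: (1)*(0), {j,-j}: (-1)*(0), {k,-k}: (-1)*(0)
so (chi_2 * chi_5) takes values
  {1} -> 2, {-1} -> -2, {i,-i} -> 0, {j,-j} -> 0, {k,-k} -> 0.
Now take the inner product of this character with each irreducible chi from the table, <chi_2*chi_5, chi> = (1/8) sum_C |C| (chi_2*chi_5)(C) conj(chi(C)):
  <chi_2*chi_5, chi_1> = (1/8)[1*(2)*conj(1) + 1*(-2)*conj(1) + 2*(0)*conj(1) + 2*(0)*conj(1) + 2*(0)*conj(1)]
      = (1/8)[(2) + (-2) + (0) + (0) + (0)] = 0/8 = 0
  <chi_2*chi_5, chi_2> = (1/8)[1*(2)*conj(1) + 1*(-2)*conj(1) + 2*(0)*conj(1) + 2*(0)*conj(-1) + 2*(0)*conj(-1)]
      = (1/8)[(2) + (-2) + (0) + (0) + (0)] = 0/8 = 0
  <chi_2*chi_5, chi_3> = (1/8)[1*(2)*conj(1) + 1*(-2)*conj(1) + 2*(0)*conj(-1) + 2*(0)*conj(1) + 2*(0)*conj(-1)]
      = (1/8)[(2) + (-2) + (0) + (0) + (0)] = 0/8 = 0
  <chi_2*chi_5, chi_4> = (1/8)[1*(2)*conj(1) + 1*(-2)*conj(1) + 2*(0)*conj(-1) + 2*(0)*conj(-1) + 2*(0)*conj(1)]
      = (1/8)[(2) + (-2) + (0) + (0) + (0)] = 0/8 = 0
  <chi_2*chi_5, chi_5> = (1/8)[1*(2)*conj(2) + 1*(-2)*conj(-2) + 2*(0)*conj(0) + 2*(0)*conj(0) + 2*(0)*conj(0)]
      = (1/8)[(4) + (4) + (0) + (0) + (0)] = 8/8 = 1
Hence the multiplicities are chi_5: 1. Dimension check: dim(chi_2)*dim(chi_5) = 1*2 = 2 and sum (mult * dim) = 1*2 = 2.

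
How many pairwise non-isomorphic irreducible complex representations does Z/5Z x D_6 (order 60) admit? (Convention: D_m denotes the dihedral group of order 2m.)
30

Reasoning: The number of irreducible complex representations of a finite group equals its number of conjugacy classes. For a direct product, #classes(G x H) = #classes(G) * #classes(H). Z/5Z has 5 classes (abelian), D_6 has 6 classes, so 5 * 6 = 30, so Z/5Z x D_6 (order 60) has exactly 30 irreducible complex representations.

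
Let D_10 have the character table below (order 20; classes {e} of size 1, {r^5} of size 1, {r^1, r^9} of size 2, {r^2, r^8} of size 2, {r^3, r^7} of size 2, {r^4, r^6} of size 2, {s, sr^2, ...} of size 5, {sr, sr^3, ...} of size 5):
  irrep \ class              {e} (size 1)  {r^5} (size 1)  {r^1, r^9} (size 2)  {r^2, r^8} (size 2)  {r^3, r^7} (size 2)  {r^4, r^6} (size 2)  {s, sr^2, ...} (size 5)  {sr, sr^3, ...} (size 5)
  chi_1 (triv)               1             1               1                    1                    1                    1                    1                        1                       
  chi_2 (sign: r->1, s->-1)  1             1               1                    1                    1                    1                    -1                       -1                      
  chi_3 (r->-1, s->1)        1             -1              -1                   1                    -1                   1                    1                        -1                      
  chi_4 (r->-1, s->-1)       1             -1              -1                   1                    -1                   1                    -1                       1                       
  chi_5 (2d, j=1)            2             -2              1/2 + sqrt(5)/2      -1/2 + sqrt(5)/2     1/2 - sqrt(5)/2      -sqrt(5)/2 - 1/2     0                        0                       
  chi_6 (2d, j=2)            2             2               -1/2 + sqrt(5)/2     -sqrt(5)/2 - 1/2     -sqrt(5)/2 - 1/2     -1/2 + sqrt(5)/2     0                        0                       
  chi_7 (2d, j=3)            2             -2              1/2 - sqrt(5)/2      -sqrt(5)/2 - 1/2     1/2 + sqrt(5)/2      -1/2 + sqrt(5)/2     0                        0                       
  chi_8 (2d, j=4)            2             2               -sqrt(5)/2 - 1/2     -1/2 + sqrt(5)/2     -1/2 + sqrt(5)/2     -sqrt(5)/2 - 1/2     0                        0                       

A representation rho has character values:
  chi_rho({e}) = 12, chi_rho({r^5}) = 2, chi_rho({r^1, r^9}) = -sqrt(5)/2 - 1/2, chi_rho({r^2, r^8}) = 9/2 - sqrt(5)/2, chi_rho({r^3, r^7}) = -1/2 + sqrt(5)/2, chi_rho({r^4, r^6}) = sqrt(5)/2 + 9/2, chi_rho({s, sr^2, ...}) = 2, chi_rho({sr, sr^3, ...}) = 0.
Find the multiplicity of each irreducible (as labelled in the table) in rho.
Multiplicities: chi_1: 2, chi_2: 1, chi_3: 2, chi_4: 1, chi_5: 0, chi_6: 1, chi_7: 1, chi_8: 1.

Explanation: Use <chi_rho, chi> = (1/|G|) sum_C |C| * chi_rho(C) * conj(chi(C)) with |G| = 20 for each irreducible chi in the table:
  <chi_rho, chi_1> = (1/20)[1*(12)*conj(1) + 1*(2)*conj(1) + 2*(-sqrt(5)/2 - 1/2)*conj(1) + 2*(9/2 - sqrt(5)/2)*conj(1) + 2*(-1/2 + sqrt(5)/2)*conj(1) + 2*(sqrt(5)/2 + 9/2)*conj(1) + 5*(2)*conj(1) + 5*(0)*conj(1)]
      = (1/20)[(12) + (2) + (-sqrt(5) - 1) + (9 - sqrt(5)) + (-1 + sqrt(5)) + (sqrt(5) + 9) + (10) + (0)] = 40/20 = 2
  <chi_rho, chi_2> = (1/20)[1*(12)*conj(1) + 1*(2)*conj(1) + 2*(-sqrt(5)/2 - 1/2)*conj(1) + 2*(9/2 - sqrt(5)/2)*conj(1) + 2*(-1/2 + sqrt(5)/2)*conj(1) + 2*(sqrt(5)/2 + 9/2)*conj(1) + 5*(2)*conj(-1) + 5*(0)*conj(-1)]
      = (1/20)[(12) + (2) + (-sqrt(5) - 1) + (9 - sqrt(5)) + (-1 + sqrt(5)) + (sqrt(5) + 9) + (-10) + (0)] = 20/20 = 1
  <chi_rho, chi_3> = (1/20)[1*(12)*conj(1) + 1*(2)*conj(-1) + 2*(-sqrt(5)/2 - 1/2)*conj(-1) + 2*(9/2 - sqrt(5)/2)*conj(1) + 2*(-1/2 + sqrt(5)/2)*conj(-1) + 2*(sqrt(5)/2 + 9/2)*conj(1) + 5*(2)*conj(1) + 5*(0)*conj(-1)]
      = (1/20)[(12) + (-2) + (1 + sqrt(5)) + (9 - sqrt(5)) + (1 - sqrt(5)) + (sqrt(5) + 9) + (10) + (0)] = 40/20 = 2
  <chi_rho, chi_4> = (1/20)[1*(12)*conj(1) + 1*(2)*conj(-1) + 2*(-sqrt(5)/2 - 1/2)*conj(-1) + 2*(9/2 - sqrt(5)/2)*conj(1) + 2*(-1/2 + sqrt(5)/2)*conj(-1) + 2*(sqrt(5)/2 + 9/2)*conj(1) + 5*(2)*conj(-1) + 5*(0)*conj(1)]
      = (1/20)[(12) + (-2) + (1 + sqrt(5)) + (9 - sqrt(5)) + (1 - sqrt(5)) + (sqrt(5) + 9) + (-10) + (0)] = 20/20 = 1
  <chi_rho, chi_5> = (1/20)[1*(12)*conj(2) + 1*(2)*conj(-2) + 2*(-sqrt(5)/2 - 1/2)*conj(1/2 + sqrt(5)/2) + 2*(9/2 - sqrt(5)/2)*conj(-1/2 + sqrt(5)/2) + 2*(-1/2 + sqrt(5)/2)*conj(1/2 - sqrt(5)/2) + 2*(sqrt(5)/2 + 9/2)*conj(-sqrt(5)/2 - 1/2) + 5*(2)*conj(0) + 5*(0)*conj(0)]
      = (1/20)[(24) + (-4) + (-3 - sqrt(5)) + (-7 + 5*sqrt(5)) + (-3 + sqrt(5)) + (-5*sqrt(5) - 7) + (0) + (0)] = 0/20 = 0
  <chi_rho, chi_6> = (1/20)[1*(12)*conj(2) + 1*(2)*conj(2) + 2*(-sqrt(5)/2 - 1/2)*conj(-1/2 + sqrt(5)/2) + 2*(9/2 - sqrt(5)/2)*conj(-sqrt(5)/2 - 1/2) + 2*(-1/2 + sqrt(5)/2)*conj(-sqrt(5)/2 - 1/2) + 2*(sqrt(5)/2 + 9/2)*conj(-1/2 + sqrt(5)/2) + 5*(2)*conj(0) + 5*(0)*conj(0)]
      = (1/20)[(24) + (4) + (-2) + (-4*sqrt(5) - 2) + (-2) + (-2 + 4*sqrt(5)) + (0) + (0)] = 20/20 = 1
  <chi_rho, chi_7> = (1/20)[1*(12)*conj(2) + 1*(2)*conj(-2) + 2*(-sqrt(5)/2 - 1/2)*conj(1/2 - sqrt(5)/2) + 2*(9/2 - sqrt(5)/2)*conj(-sqrt(5)/2 - 1/2) + 2*(-1/2 + sqrt(5)/2)*conj(1/2 + sqrt(5)/2) + 2*(sqrt(5)/2 + 9/2)*conj(-1/2 + sqrt(5)/2) + 5*(2)*conj(0) + 5*(0)*conj(0)]
      = (1/20)[(24) + (-4) + (2) + (-4*sqrt(5) - 2) + (2) + (-2 + 4*sqrt(5)) + (0) + (0)] = 20/20 = 1
  <chi_rho, chi_8> = (1/20)[1*(12)*conj(2) + 1*(2)*conj(2) + 2*(-sqrt(5)/2 - 1/2)*conj(-sqrt(5)/2 - 1/2) + 2*(9/2 - sqrt(5)/2)*conj(-1/2 + sqrt(5)/2) + 2*(-1/2 + sqrt(5)/2)*conj(-1/2 + sqrt(5)/2) + 2*(sqrt(5)/2 + 9/2)*conj(-sqrt(5)/2 - 1/2) + 5*(2)*conj(0) + 5*(0)*conj(0)]
      = (1/20)[(24) + (4) + (sqrt(5) + 3) + (-7 + 5*sqrt(5)) + (3 - sqrt(5)) + (-5*sqrt(5) - 7) + (0) + (0)] = 20/20 = 1
Dimension check: dim(rho) = sum (mult * dim) = 2*1 + 1*1 + 2*1 + 1*1 + 0*2 + 1*2 + 1*2 + 1*2 = 12 = chi_rho(e) = 12.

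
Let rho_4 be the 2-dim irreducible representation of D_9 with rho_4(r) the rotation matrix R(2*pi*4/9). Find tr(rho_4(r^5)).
chi_{rho_4}(r^5) = 2*cos(2*pi*4*5/9) = 2*cos(40*pi/9)

Derivation: rho_4(r^5) is rotation by angle 2*pi*4*5/9, whose trace is 2*cos(2*pi*4*5/9) = 2*cos(40*pi/9).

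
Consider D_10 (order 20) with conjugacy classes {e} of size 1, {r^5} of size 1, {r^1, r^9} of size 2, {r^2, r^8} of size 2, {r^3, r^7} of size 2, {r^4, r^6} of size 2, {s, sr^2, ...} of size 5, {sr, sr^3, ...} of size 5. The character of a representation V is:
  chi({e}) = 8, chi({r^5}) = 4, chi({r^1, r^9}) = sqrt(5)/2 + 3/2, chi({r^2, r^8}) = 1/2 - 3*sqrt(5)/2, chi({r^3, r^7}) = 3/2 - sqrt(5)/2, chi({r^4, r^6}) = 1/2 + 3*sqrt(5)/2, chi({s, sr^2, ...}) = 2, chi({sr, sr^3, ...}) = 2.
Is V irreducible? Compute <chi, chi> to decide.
Not irreducible (reducible): <chi, chi> = 9 > 1.

Why: <chi, chi> = (1/|G|) sum_C |C| * |chi(C)|^2 = (1/20)[1*|8|^2 + 1*|4|^2 + 2*|sqrt(5)/2 + 3/2|^2 + 2*|1/2 - 3*sqrt(5)/2|^2 + 2*|3/2 - sqrt(5)/2|^2 + 2*|1/2 + 3*sqrt(5)/2|^2 + 5*|2|^2 + 5*|2|^2]
  = (1/20)[(64) + (16) + (3*sqrt(5) + 7) + (23 - 3*sqrt(5)) + (7 - 3*sqrt(5)) + (3*sqrt(5) + 23) + (20) + (20)] = 180/20 = 9.
A character is irreducible iff <chi, chi> = 1, so this representation is reducible.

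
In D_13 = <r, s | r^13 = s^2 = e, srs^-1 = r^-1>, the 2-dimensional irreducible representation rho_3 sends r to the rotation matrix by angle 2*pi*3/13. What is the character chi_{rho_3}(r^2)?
chi_{rho_3}(r^2) = 2*cos(2*pi*3*2/13) = -2*cos(pi/13)

Explanation: rho_3(r^2) is rotation by angle 2*pi*3*2/13, whose trace is 2*cos(2*pi*3*2/13) = -2*cos(pi/13).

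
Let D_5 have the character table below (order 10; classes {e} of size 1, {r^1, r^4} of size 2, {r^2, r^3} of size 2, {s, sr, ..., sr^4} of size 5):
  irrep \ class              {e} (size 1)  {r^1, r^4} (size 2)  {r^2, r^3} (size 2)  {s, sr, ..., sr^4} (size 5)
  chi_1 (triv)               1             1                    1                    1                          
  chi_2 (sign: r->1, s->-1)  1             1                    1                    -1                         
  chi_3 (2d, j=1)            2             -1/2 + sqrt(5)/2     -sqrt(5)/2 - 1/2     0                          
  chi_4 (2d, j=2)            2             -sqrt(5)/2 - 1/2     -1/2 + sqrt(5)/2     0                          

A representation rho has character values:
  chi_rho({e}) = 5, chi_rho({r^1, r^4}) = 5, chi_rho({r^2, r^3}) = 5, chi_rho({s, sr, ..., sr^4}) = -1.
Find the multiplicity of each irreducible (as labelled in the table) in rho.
Multiplicities: chi_1: 2, chi_2: 3, chi_3: 0, chi_4: 0.

Working: Use <chi_rho, chi> = (1/|G|) sum_C |C| * chi_rho(C) * conj(chi(C)) with |G| = 10 for each irreducible chi in the table:
  <chi_rho, chi_1> = (1/10)[1*(5)*conj(1) + 2*(5)*conj(1) + 2*(5)*conj(1) + 5*(-1)*conj(1)]
      = (1/10)[(5) + (10) + (10) + (-5)] = 20/10 = 2
  <chi_rho, chi_2> = (1/10)[1*(5)*conj(1) + 2*(5)*conj(1) + 2*(5)*conj(1) + 5*(-1)*conj(-1)]
      = (1/10)[(5) + (10) + (10) + (5)] = 30/10 = 3
  <chi_rho, chi_3> = (1/10)[1*(5)*conj(2) + 2*(5)*conj(-1/2 + sqrt(5)/2) + 2*(5)*conj(-sqrt(5)/2 - 1/2) + 5*(-1)*conj(0)]
      = (1/10)[(10) + (-5 + 5*sqrt(5)) + (-5*sqrt(5) - 5) + (0)] = 0/10 = 0
  <chi_rho, chi_4> = (1/10)[1*(5)*conj(2) + 2*(5)*conj(-sqrt(5)/2 - 1/2) + 2*(5)*conj(-1/2 + sqrt(5)/2) + 5*(-1)*conj(0)]
      = (1/10)[(10) + (-5*sqrt(5) - 5) + (-5 + 5*sqrt(5)) + (0)] = 0/10 = 0
Dimension check: dim(rho) = sum (mult * dim) = 2*1 + 3*1 + 0*2 + 0*2 = 5 = chi_rho(e) = 5.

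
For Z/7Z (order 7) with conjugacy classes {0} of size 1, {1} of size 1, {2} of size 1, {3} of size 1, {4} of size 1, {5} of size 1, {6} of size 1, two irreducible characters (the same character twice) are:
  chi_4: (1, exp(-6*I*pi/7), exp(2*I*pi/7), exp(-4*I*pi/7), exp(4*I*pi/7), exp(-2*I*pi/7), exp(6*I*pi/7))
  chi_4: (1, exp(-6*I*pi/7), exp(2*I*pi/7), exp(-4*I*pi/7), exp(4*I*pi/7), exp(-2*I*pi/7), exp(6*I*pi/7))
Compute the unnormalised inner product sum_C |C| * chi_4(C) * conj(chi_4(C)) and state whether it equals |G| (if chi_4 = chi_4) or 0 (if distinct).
Sum = 7 = |G| = 7; so <chi_4, chi_4> = 1 (norm-1 confirms irreducibility).

Proof sketch: Compute term by term over conjugacy classes (|C| * chi_4(C) * conj(chi_4(C))):
  1*(1)*conj(1) + 1*(exp(-6*I*pi/7))*conj(exp(-6*I*pi/7)) + 1*(exp(2*I*pi/7))*conj(exp(2*I*pi/7)) + 1*(exp(-4*I*pi/7))*conj(exp(-4*I*pi/7)) + 1*(exp(4*I*pi/7))*conj(exp(4*I*pi/7)) + 1*(exp(-2*I*pi/7))*conj(exp(-2*I*pi/7)) + 1*(exp(6*I*pi/7))*conj(exp(6*I*pi/7))
  = (1) + (1) + (1) + (1) + (1) + (1) + (1)
  = 7.
(Exp terms are combined using exp(i*s)*conj(exp(i*t)) = exp(i*(s-t)), and sums of them are collapsed using the identity that for every m > 1 the m distinct m-th roots of unity sum to 0, e.g. 1 + exp(2*I*pi/3) + exp(-2*I*pi/3) = 0.)
Dividing by |G| = 7 gives 7/7 = 1, matching the row-orthogonality relation <chi_4, chi_4> = [chi_4 = chi_4].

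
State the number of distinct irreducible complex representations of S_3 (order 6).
3

Details: The number of irreducible complex representations of a finite group equals its number of conjugacy classes. Conjugacy classes in S_3 correspond to cycle types, i.e. partitions of 3; there are p(3) = 3 of them, so S_3 (order 6) has exactly 3 irreducible complex representations.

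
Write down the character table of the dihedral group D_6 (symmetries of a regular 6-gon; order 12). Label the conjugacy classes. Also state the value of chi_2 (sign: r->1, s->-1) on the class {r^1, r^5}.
Conjugacy classes: {e} of size 1, {r^3} of size 1, {r^1, r^5} of size 2, {r^2, r^4} of size 2, {s, sr^2, ...} of size 3, {sr, sr^3, ...} of size 3.
Character table:
  irrep \ class              {e} (size 1)  {r^3} (size 1)  {r^1, r^5} (size 2)  {r^2, r^4} (size 2)  {s, sr^2, ...} (size 3)  {sr, sr^3, ...} (size 3)
  chi_1 (triv)               1             1               1                    1                    1                        1                       
  chi_2 (sign: r->1, s->-1)  1             1               1                    1                    -1                       -1                      
  chi_3 (r->-1, s->1)        1             -1              -1                   1                    1                        -1                      
  chi_4 (r->-1, s->-1)       1             -1              -1                   1                    -1                       1                       
  chi_5 (2d, j=1)            2             -2              1                    -1                   0                        0                       
  chi_6 (2d, j=2)            2             2               -1                   -1                   0                        0                       

Spot check: chi_2 (sign: r->1, s->-1) on {r^1, r^5} = 1.

Details: D_6 has order 2*6 = 12 with 6 conjugacy classes, hence 6 irreducibles. Sum of squared dims 1 + 1 + 1 + 1 + 4 + 4 = 12 = |G|. Linear characters come from the abelianisation; the 2-dimensional irreps have character r^k -> 2*cos(2*pi*j*k/6), reflections -> 0.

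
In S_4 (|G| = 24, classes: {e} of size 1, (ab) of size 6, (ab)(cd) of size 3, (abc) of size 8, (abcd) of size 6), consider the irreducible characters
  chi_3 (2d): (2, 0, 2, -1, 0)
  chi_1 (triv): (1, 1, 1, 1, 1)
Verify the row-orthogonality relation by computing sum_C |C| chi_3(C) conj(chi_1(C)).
Sum = 0; so <chi_3, chi_1> = 0 (distinct irreducibles are orthogonal).

Reasoning: Compute term by term over conjugacy classes (|C| * chi_3(C) * conj(chi_1(C))):
  1*(2)*conj(1) + 6*(0)*conj(1) + 3*(2)*conj(1) + 8*(-1)*conj(1) + 6*(0)*conj(1)
  = (2) + (0) + (6) + (-8) + (0)
  = 0.
Dividing by |G| = 24 gives 0/24 = 0, matching the row-orthogonality relation <chi_3, chi_1> = [chi_3 = chi_1].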